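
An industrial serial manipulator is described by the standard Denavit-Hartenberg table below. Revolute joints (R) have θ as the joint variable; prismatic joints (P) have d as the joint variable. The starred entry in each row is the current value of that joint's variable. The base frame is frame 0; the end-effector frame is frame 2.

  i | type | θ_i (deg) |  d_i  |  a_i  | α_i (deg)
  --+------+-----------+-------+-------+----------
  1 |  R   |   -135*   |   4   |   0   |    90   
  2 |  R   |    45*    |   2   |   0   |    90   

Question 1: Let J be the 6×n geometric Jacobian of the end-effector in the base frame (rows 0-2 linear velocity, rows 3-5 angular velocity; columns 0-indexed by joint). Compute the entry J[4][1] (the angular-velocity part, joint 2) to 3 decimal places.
axis z_1 = (-0.7071,0.7071,0.0000); lever o_n−o_1 = (-1.4142,1.4142,0.0000)
cross product → J_v[:, 1] = (-0.0000,-0.0000,0.0000)
J_ω[:, 1] = z_1
entry J[4][1] = 0.7071

0.707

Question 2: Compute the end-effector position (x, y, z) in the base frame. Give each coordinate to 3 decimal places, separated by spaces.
-1.414 1.414 4.000

after link 1: o_1 = (0.0000, 0.0000, 4.0000)
after link 2: o_2 = (-1.4142, 1.4142, 4.0000)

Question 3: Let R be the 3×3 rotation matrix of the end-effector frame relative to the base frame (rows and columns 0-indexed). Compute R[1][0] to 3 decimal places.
End-effector x-axis (col 0 of R) = (-0.5000,-0.5000,0.7071)
R[1][0] = -0.5000

-0.500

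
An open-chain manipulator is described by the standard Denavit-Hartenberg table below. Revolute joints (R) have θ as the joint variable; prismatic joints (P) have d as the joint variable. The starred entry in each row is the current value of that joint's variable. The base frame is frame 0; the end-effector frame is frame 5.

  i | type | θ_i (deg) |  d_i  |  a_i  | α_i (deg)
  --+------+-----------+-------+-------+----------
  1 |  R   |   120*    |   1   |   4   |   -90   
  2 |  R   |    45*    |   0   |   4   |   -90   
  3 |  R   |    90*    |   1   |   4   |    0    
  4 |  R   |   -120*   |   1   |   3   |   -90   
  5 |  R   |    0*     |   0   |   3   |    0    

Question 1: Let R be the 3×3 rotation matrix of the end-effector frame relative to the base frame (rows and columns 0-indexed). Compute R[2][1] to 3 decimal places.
End-effector y-axis (col 1 of R) = (-0.3536,0.6124,0.7071)
R[2][1] = 0.7071

0.707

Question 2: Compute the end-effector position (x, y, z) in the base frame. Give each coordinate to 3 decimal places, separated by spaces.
-3.678 8.371 -6.917

after link 1: o_1 = (-2.0000, 3.4641, 1.0000)
after link 2: o_2 = (-3.4142, 5.9136, -1.8284)
after link 3: o_3 = (0.4034, 7.3012, -2.5355)
after link 4: o_4 = (-1.4606, 7.5298, -5.0798)
after link 5: o_5 = (-3.6782, 8.3708, -6.9169)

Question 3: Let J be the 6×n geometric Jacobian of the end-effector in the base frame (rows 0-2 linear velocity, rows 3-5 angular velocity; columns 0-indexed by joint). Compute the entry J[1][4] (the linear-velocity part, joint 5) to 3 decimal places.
axis z_4 = (0.5732,0.7392,-0.3536); lever o_n−o_4 = (-2.2176,0.8410,-1.8371)
cross product → J_v[:, 4] = (-1.0607,1.8371,2.1213)
J_ω[:, 4] = z_4
entry J[1][4] = 1.8371

1.837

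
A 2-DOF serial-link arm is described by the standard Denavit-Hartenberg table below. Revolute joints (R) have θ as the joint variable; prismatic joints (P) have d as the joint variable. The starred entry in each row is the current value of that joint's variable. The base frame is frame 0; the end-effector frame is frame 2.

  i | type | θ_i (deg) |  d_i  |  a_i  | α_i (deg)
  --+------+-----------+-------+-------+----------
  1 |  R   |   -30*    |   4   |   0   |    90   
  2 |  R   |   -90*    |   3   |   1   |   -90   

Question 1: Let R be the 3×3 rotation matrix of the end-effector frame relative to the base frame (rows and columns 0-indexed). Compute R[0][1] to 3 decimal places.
0.500

End-effector y-axis (col 1 of R) = (0.5000,0.8660,-0.0000)
R[0][1] = 0.5000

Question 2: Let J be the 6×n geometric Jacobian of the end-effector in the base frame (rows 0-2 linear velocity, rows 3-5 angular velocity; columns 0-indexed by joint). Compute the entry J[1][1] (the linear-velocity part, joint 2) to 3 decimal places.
-0.500

axis z_1 = (-0.5000,-0.8660,0.0000); lever o_n−o_1 = (-1.5000,-2.5981,-1.0000)
cross product → J_v[:, 1] = (0.8660,-0.5000,0.0000)
J_ω[:, 1] = z_1
entry J[1][1] = -0.5000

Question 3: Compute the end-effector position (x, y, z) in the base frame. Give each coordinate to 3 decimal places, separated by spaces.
-1.500 -2.598 3.000

after link 1: o_1 = (0.0000, 0.0000, 4.0000)
after link 2: o_2 = (-1.5000, -2.5981, 3.0000)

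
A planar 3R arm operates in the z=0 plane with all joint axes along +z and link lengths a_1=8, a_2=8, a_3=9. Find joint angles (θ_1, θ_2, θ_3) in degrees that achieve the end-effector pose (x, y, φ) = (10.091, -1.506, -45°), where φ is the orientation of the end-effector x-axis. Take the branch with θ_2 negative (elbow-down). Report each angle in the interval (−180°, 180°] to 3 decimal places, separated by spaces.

wrist centre = target − a_3·(cos φ, sin φ) = (3.7270, 4.8580)
cos θ_2 = (37.4906−8²−8²)/(2·8·8) = -0.7071; θ_2 = -134.9998° (elbow-down)
β = atan2(4.8580,3.7270) = 52.5045°; ψ = atan2(-5.6569,2.3432) = -67.4999°
θ_1 = β − ψ = 120.0044°
θ_3 = φ − θ_1 − θ_2 = -30.0046° (wrapped to (-180°,180°])

120.004 -135.000 -30.005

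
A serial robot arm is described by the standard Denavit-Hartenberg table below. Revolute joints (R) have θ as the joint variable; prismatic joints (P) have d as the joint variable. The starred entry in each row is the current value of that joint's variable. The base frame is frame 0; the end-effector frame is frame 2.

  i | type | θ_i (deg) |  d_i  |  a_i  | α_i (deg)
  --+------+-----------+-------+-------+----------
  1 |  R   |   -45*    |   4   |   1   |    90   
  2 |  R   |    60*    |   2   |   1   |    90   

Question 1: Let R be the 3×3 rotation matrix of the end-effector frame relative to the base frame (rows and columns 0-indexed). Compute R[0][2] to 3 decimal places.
End-effector z-axis (col 2 of R) = (0.6124,-0.6124,-0.5000)
R[0][2] = 0.6124

0.612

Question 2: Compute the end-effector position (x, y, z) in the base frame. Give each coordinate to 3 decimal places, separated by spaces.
after link 1: o_1 = (0.7071, -0.7071, 4.0000)
after link 2: o_2 = (-0.3536, -2.4749, 4.8660)

-0.354 -2.475 4.866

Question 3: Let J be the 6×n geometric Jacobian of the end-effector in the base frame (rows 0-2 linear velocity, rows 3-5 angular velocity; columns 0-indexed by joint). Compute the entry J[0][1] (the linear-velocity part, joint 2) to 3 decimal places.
axis z_1 = (-0.7071,-0.7071,0.0000); lever o_n−o_1 = (-1.0607,-1.7678,0.8660)
cross product → J_v[:, 1] = (-0.6124,0.6124,0.5000)
J_ω[:, 1] = z_1
entry J[0][1] = -0.6124

-0.612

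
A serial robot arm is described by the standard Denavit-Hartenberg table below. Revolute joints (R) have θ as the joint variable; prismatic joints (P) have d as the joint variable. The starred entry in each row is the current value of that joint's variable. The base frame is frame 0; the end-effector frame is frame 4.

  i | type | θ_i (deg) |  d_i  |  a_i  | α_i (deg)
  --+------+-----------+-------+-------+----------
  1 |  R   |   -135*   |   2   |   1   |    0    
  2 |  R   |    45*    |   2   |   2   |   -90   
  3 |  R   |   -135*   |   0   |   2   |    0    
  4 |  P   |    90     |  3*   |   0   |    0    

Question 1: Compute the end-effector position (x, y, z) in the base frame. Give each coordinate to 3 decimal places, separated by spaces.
after link 1: o_1 = (-0.7071, -0.7071, 2.0000)
after link 2: o_2 = (-0.7071, -2.7071, 4.0000)
after link 3: o_3 = (-0.7071, -1.2929, 5.4142)
after link 4: o_4 = (2.2929, -1.2929, 5.4142)

2.293 -1.293 5.414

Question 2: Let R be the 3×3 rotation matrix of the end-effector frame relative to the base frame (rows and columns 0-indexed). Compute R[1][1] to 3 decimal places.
-0.707

End-effector y-axis (col 1 of R) = (0.0000,-0.7071,-0.7071)
R[1][1] = -0.7071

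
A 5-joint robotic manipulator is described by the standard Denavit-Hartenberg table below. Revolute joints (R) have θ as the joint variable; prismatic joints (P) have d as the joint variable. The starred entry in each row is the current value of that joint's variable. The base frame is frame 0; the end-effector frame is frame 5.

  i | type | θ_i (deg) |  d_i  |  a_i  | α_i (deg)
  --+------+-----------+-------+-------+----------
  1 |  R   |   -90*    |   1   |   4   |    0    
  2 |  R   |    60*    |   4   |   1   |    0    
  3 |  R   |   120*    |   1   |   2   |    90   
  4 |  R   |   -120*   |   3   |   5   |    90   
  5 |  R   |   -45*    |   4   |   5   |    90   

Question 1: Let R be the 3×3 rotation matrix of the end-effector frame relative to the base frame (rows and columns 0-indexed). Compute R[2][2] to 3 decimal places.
0.612

End-effector z-axis (col 2 of R) = (-0.7071,0.3536,0.6124)
R[2][2] = 0.6124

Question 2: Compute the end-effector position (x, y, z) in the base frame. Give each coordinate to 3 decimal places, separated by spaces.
after link 1: o_1 = (0.0000, -4.0000, 1.0000)
after link 2: o_2 = (0.8660, -4.5000, 5.0000)
after link 3: o_3 = (0.8660, -2.5000, 6.0000)
after link 4: o_4 = (3.8660, -5.0000, 1.6699)
after link 5: o_5 = (0.3305, -10.2319, 0.6080)

0.330 -10.232 0.608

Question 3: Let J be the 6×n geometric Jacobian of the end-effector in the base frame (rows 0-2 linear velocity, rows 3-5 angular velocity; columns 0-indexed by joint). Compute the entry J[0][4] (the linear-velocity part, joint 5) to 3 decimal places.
3.536

axis z_4 = (-0.0000,-0.8660,0.5000); lever o_n−o_4 = (-3.5355,-5.2319,-1.0619)
cross product → J_v[:, 4] = (3.5355,-1.7678,-3.0619)
J_ω[:, 4] = z_4
entry J[0][4] = 3.5355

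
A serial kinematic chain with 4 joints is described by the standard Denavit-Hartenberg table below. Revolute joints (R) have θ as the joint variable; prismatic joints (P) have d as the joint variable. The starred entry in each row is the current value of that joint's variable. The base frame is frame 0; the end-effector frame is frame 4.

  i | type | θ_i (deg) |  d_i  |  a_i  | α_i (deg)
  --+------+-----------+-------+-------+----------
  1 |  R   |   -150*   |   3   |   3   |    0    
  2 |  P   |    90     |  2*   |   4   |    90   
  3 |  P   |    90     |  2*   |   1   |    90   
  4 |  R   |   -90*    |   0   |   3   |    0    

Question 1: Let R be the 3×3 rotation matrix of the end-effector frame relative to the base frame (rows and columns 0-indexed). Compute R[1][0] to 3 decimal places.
0.500

End-effector x-axis (col 0 of R) = (0.8660,0.5000,0.0000)
R[1][0] = 0.5000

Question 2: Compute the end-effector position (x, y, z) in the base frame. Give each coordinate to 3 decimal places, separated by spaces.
after link 1: o_1 = (-2.5981, -1.5000, 3.0000)
after link 2: o_2 = (-0.5981, -4.9641, 5.0000)
after link 3: o_3 = (-2.3301, -5.9641, 6.0000)
after link 4: o_4 = (0.2679, -4.4641, 6.0000)

0.268 -4.464 6.000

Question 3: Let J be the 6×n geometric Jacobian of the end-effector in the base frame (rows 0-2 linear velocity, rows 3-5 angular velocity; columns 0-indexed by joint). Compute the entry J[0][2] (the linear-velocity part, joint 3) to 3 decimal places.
-0.866

prismatic axis z_2 = (-0.8660,-0.5000,0.0000)
J_v[:, 2] = z_2; J_ω[:, 2] = (0,0,0)
entry J[0][2] = -0.8660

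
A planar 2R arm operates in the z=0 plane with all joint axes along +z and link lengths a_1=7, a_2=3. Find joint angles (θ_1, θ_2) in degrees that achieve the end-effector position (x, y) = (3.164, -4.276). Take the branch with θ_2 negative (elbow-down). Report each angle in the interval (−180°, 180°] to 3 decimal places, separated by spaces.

-30.003 -135.012

cos θ_2 = (28.2951−7²−3²)/(2·7·3) = -0.7073; θ_2 = -135.0124° (elbow-down)
β = atan2(-4.2760,3.1640) = -53.5006°; ψ = atan2(-2.1209,4.8782) = -23.4975°
θ_1 = β − ψ = -30.0031°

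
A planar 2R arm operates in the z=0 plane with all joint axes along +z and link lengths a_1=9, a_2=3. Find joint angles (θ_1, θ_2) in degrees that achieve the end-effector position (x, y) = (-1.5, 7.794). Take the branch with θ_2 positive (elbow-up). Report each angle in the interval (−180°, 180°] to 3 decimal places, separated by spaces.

81.787 120.004

cos θ_2 = (62.9964−9²−3²)/(2·9·3) = -0.5001; θ_2 = 120.0044° (elbow-up)
β = atan2(7.7940,-1.5000) = 100.8937°; ψ = atan2(2.5980,7.4998) = 19.1063°
θ_1 = β − ψ = 81.7874°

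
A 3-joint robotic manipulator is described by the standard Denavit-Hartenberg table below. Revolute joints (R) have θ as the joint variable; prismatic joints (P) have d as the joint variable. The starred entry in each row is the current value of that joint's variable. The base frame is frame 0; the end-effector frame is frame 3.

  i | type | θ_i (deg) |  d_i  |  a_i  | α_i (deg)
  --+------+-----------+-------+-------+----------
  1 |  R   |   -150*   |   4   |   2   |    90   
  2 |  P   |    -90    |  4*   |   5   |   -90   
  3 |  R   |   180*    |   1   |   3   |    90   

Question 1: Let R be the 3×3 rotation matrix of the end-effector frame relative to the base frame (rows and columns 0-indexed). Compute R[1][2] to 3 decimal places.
End-effector z-axis (col 2 of R) = (0.5000,-0.8660,-0.0000)
R[1][2] = -0.8660

-0.866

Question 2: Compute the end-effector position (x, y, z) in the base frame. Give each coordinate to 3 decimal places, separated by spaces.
after link 1: o_1 = (-1.7321, -1.0000, 4.0000)
after link 2: o_2 = (-3.7321, 2.4641, -1.0000)
after link 3: o_3 = (-4.5981, 1.9641, 2.0000)

-4.598 1.964 2.000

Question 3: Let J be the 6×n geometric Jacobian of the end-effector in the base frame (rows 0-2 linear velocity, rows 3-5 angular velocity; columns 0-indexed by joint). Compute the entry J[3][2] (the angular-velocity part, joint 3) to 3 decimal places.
-0.866

axis z_2 = (-0.8660,-0.5000,0.0000); lever o_n−o_2 = (-0.8660,-0.5000,3.0000)
cross product → J_v[:, 2] = (-1.5000,2.5981,0.0000)
J_ω[:, 2] = z_2
entry J[3][2] = -0.8660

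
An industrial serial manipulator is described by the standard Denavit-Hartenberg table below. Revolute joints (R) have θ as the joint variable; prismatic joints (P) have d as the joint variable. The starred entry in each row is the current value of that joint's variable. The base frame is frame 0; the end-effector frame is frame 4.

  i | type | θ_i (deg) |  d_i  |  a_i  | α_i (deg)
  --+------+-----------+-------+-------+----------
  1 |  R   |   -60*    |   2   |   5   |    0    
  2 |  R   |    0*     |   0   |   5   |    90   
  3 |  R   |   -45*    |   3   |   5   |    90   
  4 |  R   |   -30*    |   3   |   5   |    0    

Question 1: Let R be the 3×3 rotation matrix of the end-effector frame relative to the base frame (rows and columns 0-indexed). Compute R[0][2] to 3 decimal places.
-0.354

End-effector z-axis (col 2 of R) = (-0.3536,0.6124,-0.7071)
R[0][2] = -0.3536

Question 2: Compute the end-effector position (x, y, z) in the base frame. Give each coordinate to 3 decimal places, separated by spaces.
after link 1: o_1 = (2.5000, -4.3301, 2.0000)
after link 2: o_2 = (5.0000, -8.6603, 2.0000)
after link 3: o_3 = (4.1697, -13.2221, -1.5355)
after link 4: o_4 = (6.8050, -12.7866, -6.7187)

6.805 -12.787 -6.719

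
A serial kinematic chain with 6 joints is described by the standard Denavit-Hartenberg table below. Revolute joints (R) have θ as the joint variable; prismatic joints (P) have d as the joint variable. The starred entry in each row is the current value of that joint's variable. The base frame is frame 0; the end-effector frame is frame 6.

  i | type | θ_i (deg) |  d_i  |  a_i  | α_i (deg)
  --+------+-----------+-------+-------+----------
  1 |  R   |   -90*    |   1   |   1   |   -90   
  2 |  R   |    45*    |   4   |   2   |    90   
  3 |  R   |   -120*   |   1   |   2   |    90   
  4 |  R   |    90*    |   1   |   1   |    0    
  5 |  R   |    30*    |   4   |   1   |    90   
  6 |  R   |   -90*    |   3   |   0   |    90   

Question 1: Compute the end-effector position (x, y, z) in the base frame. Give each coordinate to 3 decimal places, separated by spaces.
2.951 -0.991 7.184

after link 1: o_1 = (0.0000, -1.0000, 1.0000)
after link 2: o_2 = (4.0000, -2.4142, -0.4142)
after link 3: o_3 = (2.2679, -2.4142, 1.0000)
after link 4: o_4 = (2.7679, -2.5089, 2.3195)
after link 5: o_5 = (5.2010, -0.8486, 5.2046)
after link 6: o_6 = (2.9510, -0.9907, 7.1838)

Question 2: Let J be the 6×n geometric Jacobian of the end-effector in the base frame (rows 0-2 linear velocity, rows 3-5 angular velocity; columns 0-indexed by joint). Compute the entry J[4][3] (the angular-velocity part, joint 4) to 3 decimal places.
axis z_3 = (0.5000,0.6124,0.6124); lever o_n−o_3 = (0.6830,1.4235,6.1838)
cross product → J_v[:, 3] = (2.9151,-2.6736,0.2935)
J_ω[:, 3] = z_3
entry J[4][3] = 0.6124

0.612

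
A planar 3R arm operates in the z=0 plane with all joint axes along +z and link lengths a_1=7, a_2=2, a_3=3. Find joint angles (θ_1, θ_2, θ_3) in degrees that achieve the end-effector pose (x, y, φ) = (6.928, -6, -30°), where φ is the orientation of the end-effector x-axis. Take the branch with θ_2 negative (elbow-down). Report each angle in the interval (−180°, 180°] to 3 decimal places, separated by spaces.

wrist centre = target − a_3·(cos φ, sin φ) = (4.3299, -4.5000)
cos θ_2 = (38.9982−7²−2²)/(2·7·2) = -0.5001; θ_2 = -120.0042° (elbow-down)
β = atan2(-4.5000,4.3299) = -46.1035°; ψ = atan2(-1.7320,5.9999) = -16.1018°
θ_1 = β − ψ = -30.0017°
θ_3 = φ − θ_1 − θ_2 = 120.0058° (wrapped to (-180°,180°])

-30.002 -120.004 120.006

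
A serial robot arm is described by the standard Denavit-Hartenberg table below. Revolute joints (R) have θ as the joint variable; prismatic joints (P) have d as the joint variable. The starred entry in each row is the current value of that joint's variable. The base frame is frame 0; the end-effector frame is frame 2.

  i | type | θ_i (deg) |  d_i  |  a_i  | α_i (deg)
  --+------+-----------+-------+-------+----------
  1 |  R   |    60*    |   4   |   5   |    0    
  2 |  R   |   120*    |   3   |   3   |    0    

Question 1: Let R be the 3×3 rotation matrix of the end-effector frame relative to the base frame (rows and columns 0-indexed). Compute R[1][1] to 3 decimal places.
End-effector y-axis (col 1 of R) = (-0.0000,-1.0000,0.0000)
R[1][1] = -1.0000

-1.000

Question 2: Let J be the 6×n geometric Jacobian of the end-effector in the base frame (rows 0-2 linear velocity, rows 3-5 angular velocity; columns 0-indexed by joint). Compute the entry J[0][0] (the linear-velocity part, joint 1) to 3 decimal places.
axis z_0 = ẑ; lever o_n−o_0 = (-0.5000,4.3301,7.0000)
cross product → J_v[:, 0] = (-4.3301,-0.5000,0.0000)
J_ω[:, 0] = z_0
entry J[0][0] = -4.3301

-4.330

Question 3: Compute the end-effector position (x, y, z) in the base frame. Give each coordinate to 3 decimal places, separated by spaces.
-0.500 4.330 7.000

after link 1: o_1 = (2.5000, 4.3301, 4.0000)
after link 2: o_2 = (-0.5000, 4.3301, 7.0000)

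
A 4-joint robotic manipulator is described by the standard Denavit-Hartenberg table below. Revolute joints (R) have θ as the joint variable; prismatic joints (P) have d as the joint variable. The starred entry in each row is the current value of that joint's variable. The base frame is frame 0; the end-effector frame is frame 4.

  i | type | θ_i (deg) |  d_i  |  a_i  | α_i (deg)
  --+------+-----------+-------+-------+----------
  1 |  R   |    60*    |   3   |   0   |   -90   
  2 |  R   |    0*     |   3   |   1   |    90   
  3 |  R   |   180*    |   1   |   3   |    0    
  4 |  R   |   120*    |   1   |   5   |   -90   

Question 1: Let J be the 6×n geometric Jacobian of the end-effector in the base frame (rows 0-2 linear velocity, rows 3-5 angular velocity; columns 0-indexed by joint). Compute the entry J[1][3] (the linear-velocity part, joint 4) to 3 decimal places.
axis z_3 = (0.0000,0.0000,1.0000); lever o_n−o_3 = (5.0000,-0.0000,1.0000)
cross product → J_v[:, 3] = (0.0000,5.0000,-0.0000)
J_ω[:, 3] = z_3
entry J[1][3] = 5.0000

5.000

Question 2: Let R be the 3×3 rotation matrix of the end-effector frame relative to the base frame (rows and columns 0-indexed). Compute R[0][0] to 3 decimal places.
End-effector x-axis (col 0 of R) = (1.0000,-0.0000,0.0000)
R[0][0] = 1.0000

1.000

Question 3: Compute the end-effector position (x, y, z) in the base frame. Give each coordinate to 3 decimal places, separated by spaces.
1.402 -0.232 5.000

after link 1: o_1 = (0.0000, 0.0000, 3.0000)
after link 2: o_2 = (-2.0981, 2.3660, 3.0000)
after link 3: o_3 = (-3.5981, -0.2321, 4.0000)
after link 4: o_4 = (1.4019, -0.2321, 5.0000)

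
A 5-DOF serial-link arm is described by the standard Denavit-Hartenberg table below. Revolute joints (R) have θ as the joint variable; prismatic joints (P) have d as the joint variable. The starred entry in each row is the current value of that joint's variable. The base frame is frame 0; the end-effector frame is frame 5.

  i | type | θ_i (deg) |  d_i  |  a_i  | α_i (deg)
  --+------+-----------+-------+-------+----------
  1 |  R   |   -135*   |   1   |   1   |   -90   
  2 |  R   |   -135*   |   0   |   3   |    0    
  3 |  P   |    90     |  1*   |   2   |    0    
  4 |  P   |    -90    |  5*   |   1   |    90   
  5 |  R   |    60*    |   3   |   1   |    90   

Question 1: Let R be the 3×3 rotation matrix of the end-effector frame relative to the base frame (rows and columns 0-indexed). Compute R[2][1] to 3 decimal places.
End-effector y-axis (col 1 of R) = (0.5000,0.5000,-0.7071)
R[2][1] = -0.7071

-0.707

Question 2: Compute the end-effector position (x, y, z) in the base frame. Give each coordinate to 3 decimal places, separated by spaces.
6.898 -2.812 3.475

after link 1: o_1 = (-0.7071, -0.7071, 1.0000)
after link 2: o_2 = (0.7929, 0.7929, 3.1213)
after link 3: o_3 = (0.5000, -0.9142, 4.5355)
after link 4: o_4 = (4.5355, -3.9497, 5.2426)
after link 5: o_5 = (6.8979, -2.8121, 3.4749)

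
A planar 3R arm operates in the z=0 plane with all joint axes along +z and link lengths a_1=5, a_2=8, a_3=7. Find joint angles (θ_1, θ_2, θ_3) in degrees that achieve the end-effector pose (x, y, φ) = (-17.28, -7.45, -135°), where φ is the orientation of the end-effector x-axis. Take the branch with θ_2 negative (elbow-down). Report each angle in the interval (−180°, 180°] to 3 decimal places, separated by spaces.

wrist centre = target − a_3·(cos φ, sin φ) = (-12.3303, -2.5003)
cos θ_2 = (158.2864−5²−8²)/(2·5·8) = 0.8661; θ_2 = -29.9938° (elbow-down)
β = atan2(-2.5003,-12.3303) = -168.5373°; ψ = atan2(-3.9992,11.9286) = -18.5345°
θ_1 = β − ψ = -150.0029°
θ_3 = φ − θ_1 − θ_2 = 44.9966° (wrapped to (-180°,180°])

-150.003 -29.994 44.997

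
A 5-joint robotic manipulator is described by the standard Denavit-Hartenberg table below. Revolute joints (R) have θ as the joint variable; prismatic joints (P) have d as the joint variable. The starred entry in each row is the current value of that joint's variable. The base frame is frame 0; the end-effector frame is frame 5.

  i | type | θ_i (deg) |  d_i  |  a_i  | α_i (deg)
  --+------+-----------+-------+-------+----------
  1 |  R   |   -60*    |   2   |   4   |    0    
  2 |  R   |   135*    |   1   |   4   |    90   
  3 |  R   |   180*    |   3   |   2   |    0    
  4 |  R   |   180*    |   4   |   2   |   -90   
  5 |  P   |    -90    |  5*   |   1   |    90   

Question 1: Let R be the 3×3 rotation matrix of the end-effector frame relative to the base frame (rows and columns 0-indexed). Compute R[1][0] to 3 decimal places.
-0.259

End-effector x-axis (col 0 of R) = (0.9659,-0.2588,-0.0000)
R[1][0] = -0.2588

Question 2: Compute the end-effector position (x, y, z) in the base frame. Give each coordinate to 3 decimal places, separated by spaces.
10.763 -1.671 8.000

after link 1: o_1 = (2.0000, -3.4641, 2.0000)
after link 2: o_2 = (3.0353, 0.3996, 3.0000)
after link 3: o_3 = (5.4154, -2.3087, 3.0000)
after link 4: o_4 = (9.7968, -1.4121, 3.0000)
after link 5: o_5 = (10.7627, -1.6710, 8.0000)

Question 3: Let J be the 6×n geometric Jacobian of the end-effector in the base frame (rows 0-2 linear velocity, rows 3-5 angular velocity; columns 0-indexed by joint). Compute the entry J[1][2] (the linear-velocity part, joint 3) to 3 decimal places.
axis z_2 = (0.9659,-0.2588,0.0000); lever o_n−o_2 = (7.7274,-2.0706,5.0000)
cross product → J_v[:, 2] = (-1.2941,-4.8296,0.0000)
J_ω[:, 2] = z_2
entry J[1][2] = -4.8296

-4.830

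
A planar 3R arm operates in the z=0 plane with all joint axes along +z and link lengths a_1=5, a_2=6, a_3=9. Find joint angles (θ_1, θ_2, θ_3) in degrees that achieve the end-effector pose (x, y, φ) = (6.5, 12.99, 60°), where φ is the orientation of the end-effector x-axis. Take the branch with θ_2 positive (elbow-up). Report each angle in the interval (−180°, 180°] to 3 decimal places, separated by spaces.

wrist centre = target − a_3·(cos φ, sin φ) = (2.0000, 5.1958)
cos θ_2 = (30.9960−5²−6²)/(2·5·6) = -0.5001; θ_2 = 120.0044° (elbow-up)
β = atan2(5.1958,2.0000) = 68.9469°; ψ = atan2(5.1959,1.9996) = 68.9512°
θ_1 = β − ψ = -0.0044°
θ_3 = φ − θ_1 − θ_2 = -60.0000° (wrapped to (-180°,180°])

-0.004 120.004 -60.000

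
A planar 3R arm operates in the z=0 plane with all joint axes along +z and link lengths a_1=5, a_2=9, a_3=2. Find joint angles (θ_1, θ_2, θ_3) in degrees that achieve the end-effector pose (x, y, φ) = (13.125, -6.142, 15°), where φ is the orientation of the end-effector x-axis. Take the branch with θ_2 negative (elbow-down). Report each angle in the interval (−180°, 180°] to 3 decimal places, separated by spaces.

wrist centre = target − a_3·(cos φ, sin φ) = (11.1931, -6.6596)
cos θ_2 = (169.6373−5²−9²)/(2·5·9) = 0.7071; θ_2 = -45.0020° (elbow-down)
β = atan2(-6.6596,11.1931) = -30.7516°; ψ = atan2(-6.3642,11.3637) = -29.2507°
θ_1 = β − ψ = -1.5008°
θ_3 = φ − θ_1 − θ_2 = 61.5029° (wrapped to (-180°,180°])

-1.501 -45.002 61.503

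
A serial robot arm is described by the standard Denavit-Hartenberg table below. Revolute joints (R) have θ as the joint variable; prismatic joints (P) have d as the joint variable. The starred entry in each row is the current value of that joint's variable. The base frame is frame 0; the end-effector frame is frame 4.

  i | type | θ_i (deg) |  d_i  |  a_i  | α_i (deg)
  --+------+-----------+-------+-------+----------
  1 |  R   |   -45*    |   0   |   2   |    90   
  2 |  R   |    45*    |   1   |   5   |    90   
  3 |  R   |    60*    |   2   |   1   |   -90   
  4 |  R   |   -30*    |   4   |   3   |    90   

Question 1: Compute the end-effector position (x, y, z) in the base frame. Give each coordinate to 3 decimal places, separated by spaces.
after link 1: o_1 = (1.4142, -1.4142, 0.0000)
after link 2: o_2 = (3.2071, -4.6213, 3.5355)
after link 3: o_3 = (3.8447, -6.4837, 2.4749)
after link 4: o_4 = (0.5070, -9.1564, -0.1167)

0.507 -9.156 -0.117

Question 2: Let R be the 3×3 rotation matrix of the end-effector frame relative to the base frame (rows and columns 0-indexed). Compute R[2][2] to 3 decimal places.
End-effector z-axis (col 2 of R) = (0.6142,-0.0018,-0.7891)
R[2][2] = -0.7891

-0.789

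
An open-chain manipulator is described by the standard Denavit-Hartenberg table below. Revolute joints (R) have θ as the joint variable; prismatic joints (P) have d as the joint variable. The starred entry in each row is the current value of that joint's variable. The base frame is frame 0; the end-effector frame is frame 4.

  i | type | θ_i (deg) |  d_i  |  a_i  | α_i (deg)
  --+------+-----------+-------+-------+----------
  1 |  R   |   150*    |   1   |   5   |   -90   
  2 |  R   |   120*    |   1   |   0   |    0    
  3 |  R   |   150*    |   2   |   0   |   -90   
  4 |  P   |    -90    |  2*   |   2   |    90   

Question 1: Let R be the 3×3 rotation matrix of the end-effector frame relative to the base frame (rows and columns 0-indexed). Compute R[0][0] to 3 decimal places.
End-effector x-axis (col 0 of R) = (-0.5000,-0.8660,0.0000)
R[0][0] = -0.5000

-0.500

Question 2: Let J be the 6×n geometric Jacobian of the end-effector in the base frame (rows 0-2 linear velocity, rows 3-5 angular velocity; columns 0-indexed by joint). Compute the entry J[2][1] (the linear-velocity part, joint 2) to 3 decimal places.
axis z_1 = (-0.5000,-0.8660,0.0000); lever o_n−o_1 = (-4.2321,-3.3301,0.0000)
cross product → J_v[:, 1] = (-0.0000,0.0000,-2.0000)
J_ω[:, 1] = z_1
entry J[2][1] = -2.0000

-2.000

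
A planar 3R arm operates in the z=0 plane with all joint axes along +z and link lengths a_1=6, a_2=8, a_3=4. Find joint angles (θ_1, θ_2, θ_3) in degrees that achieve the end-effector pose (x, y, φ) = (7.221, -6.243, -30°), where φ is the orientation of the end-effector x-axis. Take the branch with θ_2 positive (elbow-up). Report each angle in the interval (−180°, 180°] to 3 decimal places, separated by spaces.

-135.006 135.000 -29.994

wrist centre = target − a_3·(cos φ, sin φ) = (3.7569, -4.2430)
cos θ_2 = (32.1173−6²−8²)/(2·6·8) = -0.7071; θ_2 = 135.0003° (elbow-up)
β = atan2(-4.2430,3.7569) = -48.4772°; ψ = atan2(5.6568,0.3431) = 86.5290°
θ_1 = β − ψ = -135.0062°
θ_3 = φ − θ_1 − θ_2 = -29.9941° (wrapped to (-180°,180°])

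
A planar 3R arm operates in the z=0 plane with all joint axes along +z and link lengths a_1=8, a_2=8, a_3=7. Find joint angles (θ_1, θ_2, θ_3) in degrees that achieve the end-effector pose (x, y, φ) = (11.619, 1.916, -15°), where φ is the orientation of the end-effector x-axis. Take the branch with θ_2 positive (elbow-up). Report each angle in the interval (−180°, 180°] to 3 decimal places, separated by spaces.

-29.996 134.999 -120.003

wrist centre = target − a_3·(cos φ, sin φ) = (4.8575, 3.7277)
cos θ_2 = (37.4915−8²−8²)/(2·8·8) = -0.7071; θ_2 = 134.9993° (elbow-up)
β = atan2(3.7277,4.8575) = 37.5032°; ψ = atan2(5.6569,2.3432) = 67.4996°
θ_1 = β − ψ = -29.9965°
θ_3 = φ − θ_1 − θ_2 = -120.0028° (wrapped to (-180°,180°])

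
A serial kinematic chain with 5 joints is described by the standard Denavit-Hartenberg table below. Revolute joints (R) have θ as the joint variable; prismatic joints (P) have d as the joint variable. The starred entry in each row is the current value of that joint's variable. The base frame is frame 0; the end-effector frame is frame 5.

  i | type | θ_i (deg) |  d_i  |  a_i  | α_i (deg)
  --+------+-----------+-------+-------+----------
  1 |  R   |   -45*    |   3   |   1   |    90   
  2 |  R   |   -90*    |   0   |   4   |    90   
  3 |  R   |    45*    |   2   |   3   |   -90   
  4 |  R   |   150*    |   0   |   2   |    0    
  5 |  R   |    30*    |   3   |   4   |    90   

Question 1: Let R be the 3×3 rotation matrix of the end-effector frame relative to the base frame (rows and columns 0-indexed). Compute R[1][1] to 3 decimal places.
End-effector y-axis (col 1 of R) = (-0.5000,-0.5000,0.7071)
R[1][1] = -0.5000

-0.500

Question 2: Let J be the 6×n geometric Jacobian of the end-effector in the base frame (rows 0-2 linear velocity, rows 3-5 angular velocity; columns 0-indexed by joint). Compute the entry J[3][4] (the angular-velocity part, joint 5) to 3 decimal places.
-0.500

axis z_4 = (-0.5000,-0.5000,0.7071); lever o_n−o_4 = (0.5000,0.5000,4.9497)
cross product → J_v[:, 4] = (-2.8284,2.8284,-0.0000)
J_ω[:, 4] = z_4
entry J[3][4] = -0.5000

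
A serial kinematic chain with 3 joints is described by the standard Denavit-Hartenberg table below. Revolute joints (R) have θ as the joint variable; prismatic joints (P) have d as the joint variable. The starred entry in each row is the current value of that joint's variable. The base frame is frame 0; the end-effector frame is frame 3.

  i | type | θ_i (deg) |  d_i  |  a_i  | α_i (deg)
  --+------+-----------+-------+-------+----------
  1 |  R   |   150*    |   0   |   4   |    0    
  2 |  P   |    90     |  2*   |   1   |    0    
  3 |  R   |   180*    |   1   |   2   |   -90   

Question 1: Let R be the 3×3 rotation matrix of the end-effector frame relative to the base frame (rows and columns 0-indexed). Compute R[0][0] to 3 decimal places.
0.500

End-effector x-axis (col 0 of R) = (0.5000,0.8660,0.0000)
R[0][0] = 0.5000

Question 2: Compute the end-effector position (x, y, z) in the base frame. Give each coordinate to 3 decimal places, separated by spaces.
-2.964 2.866 3.000

after link 1: o_1 = (-3.4641, 2.0000, 0.0000)
after link 2: o_2 = (-3.9641, 1.1340, 2.0000)
after link 3: o_3 = (-2.9641, 2.8660, 3.0000)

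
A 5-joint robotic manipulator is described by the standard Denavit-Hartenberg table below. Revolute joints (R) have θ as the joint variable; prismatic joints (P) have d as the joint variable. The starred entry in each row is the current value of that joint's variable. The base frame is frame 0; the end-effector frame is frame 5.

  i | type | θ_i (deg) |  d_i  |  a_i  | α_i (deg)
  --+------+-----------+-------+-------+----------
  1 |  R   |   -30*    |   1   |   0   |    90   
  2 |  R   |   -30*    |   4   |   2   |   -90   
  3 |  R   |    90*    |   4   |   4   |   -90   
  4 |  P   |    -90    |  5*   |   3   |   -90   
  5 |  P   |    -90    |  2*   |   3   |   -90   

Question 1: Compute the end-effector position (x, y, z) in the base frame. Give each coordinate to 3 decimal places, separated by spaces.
-0.469 2.580 10.062

after link 1: o_1 = (0.0000, 0.0000, 1.0000)
after link 2: o_2 = (-0.5000, -4.3301, 0.0000)
after link 3: o_3 = (3.2321, -1.8660, 3.4641)
after link 4: o_4 = (0.7811, -0.4510, 8.5622)
after link 5: o_5 = (-0.4689, 2.5801, 10.0622)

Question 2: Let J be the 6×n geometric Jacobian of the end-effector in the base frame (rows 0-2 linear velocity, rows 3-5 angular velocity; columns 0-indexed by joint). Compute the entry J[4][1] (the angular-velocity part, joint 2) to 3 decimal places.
-0.866

axis z_1 = (-0.5000,-0.8660,0.0000); lever o_n−o_1 = (-0.4689,2.5801,9.0622)
cross product → J_v[:, 1] = (-7.8481,4.5311,-1.6962)
J_ω[:, 1] = z_1
entry J[4][1] = -0.8660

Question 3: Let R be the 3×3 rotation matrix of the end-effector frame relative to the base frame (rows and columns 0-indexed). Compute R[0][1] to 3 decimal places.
-0.500

End-effector y-axis (col 1 of R) = (-0.5000,-0.8660,0.0000)
R[0][1] = -0.5000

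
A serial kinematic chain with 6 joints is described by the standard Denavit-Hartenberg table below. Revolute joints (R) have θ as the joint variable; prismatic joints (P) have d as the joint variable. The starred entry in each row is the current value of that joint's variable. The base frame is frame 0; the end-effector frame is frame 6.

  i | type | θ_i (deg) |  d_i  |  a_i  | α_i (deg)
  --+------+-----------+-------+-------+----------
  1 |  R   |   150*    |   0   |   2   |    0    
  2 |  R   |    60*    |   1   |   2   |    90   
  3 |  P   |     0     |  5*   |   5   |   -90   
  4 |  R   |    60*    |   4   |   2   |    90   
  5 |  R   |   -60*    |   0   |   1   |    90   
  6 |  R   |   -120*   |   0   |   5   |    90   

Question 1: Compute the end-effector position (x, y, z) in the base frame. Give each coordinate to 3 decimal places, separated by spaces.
-5.964 0.580 6.299

after link 1: o_1 = (-1.7321, 1.0000, 0.0000)
after link 2: o_2 = (-3.4641, -0.0000, 1.0000)
after link 3: o_3 = (-10.2942, 1.8301, 1.0000)
after link 4: o_4 = (-10.2942, -0.1699, 5.0000)
after link 5: o_5 = (-10.2942, -0.6699, 4.1340)
after link 6: o_6 = (-5.9641, 0.5801, 6.2990)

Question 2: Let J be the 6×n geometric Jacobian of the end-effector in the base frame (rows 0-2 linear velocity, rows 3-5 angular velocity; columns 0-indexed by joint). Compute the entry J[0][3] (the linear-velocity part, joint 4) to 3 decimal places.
axis z_3 = (-0.0000,0.0000,1.0000); lever o_n−o_3 = (4.3301,-1.2500,5.2990)
cross product → J_v[:, 3] = (1.2500,4.3301,0.0000)
J_ω[:, 3] = z_3
entry J[0][3] = 1.2500

1.250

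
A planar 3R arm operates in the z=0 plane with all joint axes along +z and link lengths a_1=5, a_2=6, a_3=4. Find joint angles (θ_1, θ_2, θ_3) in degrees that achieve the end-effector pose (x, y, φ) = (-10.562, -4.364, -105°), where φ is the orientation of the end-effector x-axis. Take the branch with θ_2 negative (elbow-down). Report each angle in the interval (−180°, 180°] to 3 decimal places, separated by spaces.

wrist centre = target − a_3·(cos φ, sin φ) = (-9.5267, -0.5003)
cos θ_2 = (91.0088−5²−6²)/(2·5·6) = 0.5001; θ_2 = -59.9903° (elbow-down)
β = atan2(-0.5003,-9.5267) = -176.9939°; ψ = atan2(-5.1956,8.0009) = -32.9991°
θ_1 = β − ψ = -143.9948°
θ_3 = φ − θ_1 − θ_2 = 98.9851° (wrapped to (-180°,180°])

-143.995 -59.990 98.985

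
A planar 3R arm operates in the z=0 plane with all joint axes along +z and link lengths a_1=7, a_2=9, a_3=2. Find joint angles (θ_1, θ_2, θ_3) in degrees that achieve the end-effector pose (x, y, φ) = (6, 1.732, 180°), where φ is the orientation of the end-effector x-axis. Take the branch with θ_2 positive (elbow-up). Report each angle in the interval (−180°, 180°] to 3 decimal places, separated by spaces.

-60.000 120.000 120.000

wrist centre = target − a_3·(cos φ, sin φ) = (8.0000, 1.7320)
cos θ_2 = (66.9998−7²−9²)/(2·7·9) = -0.5000; θ_2 = 120.0001° (elbow-up)
β = atan2(1.7320,8.0000) = 12.2160°; ψ = atan2(7.7942,2.5000) = 72.2164°
θ_1 = β − ψ = -60.0004°
θ_3 = φ − θ_1 − θ_2 = 120.0003° (wrapped to (-180°,180°])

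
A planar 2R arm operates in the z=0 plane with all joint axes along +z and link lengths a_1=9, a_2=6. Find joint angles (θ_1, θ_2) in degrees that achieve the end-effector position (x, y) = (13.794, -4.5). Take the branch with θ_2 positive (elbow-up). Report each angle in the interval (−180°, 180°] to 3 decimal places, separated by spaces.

-30.003 30.007

cos θ_2 = (210.5244−9²−6²)/(2·9·6) = 0.8660; θ_2 = 30.0067° (elbow-up)
β = atan2(-4.5000,13.7940) = -18.0678°; ψ = atan2(3.0006,14.1958) = 11.9351°
θ_1 = β − ψ = -30.0029°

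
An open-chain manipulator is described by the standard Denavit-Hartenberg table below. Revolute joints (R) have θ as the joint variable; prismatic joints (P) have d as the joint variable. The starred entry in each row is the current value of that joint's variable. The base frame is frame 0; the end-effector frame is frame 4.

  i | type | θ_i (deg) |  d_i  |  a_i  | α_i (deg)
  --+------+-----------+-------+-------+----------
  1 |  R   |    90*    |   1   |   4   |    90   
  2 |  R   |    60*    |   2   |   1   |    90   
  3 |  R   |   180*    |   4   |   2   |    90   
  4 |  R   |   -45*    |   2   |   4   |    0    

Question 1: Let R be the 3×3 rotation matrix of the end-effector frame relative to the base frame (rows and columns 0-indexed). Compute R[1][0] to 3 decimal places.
-0.966

End-effector x-axis (col 0 of R) = (0.0000,-0.9659,-0.2588)
R[1][0] = -0.9659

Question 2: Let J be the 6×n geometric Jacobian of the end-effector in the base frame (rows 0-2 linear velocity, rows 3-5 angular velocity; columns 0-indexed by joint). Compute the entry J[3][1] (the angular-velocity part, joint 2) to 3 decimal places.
axis z_1 = (1.0000,-0.0000,0.0000); lever o_n−o_1 = (4.0000,-0.8996,-3.9013)
cross product → J_v[:, 1] = (0.0000,3.9013,-0.8996)
J_ω[:, 1] = z_1
entry J[3][1] = 1.0000

1.000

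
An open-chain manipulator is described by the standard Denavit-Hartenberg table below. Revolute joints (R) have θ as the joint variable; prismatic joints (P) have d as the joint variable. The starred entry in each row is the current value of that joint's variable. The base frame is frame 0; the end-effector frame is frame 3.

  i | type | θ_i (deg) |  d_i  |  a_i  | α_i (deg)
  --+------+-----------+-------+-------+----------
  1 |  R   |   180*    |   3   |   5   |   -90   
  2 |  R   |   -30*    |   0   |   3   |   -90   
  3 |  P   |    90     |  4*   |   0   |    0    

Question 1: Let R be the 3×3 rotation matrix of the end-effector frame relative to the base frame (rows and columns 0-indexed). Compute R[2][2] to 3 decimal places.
End-effector z-axis (col 2 of R) = (-0.5000,-0.0000,-0.8660)
R[2][2] = -0.8660

-0.866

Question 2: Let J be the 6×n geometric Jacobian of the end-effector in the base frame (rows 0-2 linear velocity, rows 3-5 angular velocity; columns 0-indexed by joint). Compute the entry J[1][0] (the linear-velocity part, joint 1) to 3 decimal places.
-9.598

axis z_0 = ẑ; lever o_n−o_0 = (-9.5981,0.0000,1.0359)
cross product → J_v[:, 0] = (-0.0000,-9.5981,0.0000)
J_ω[:, 0] = z_0
entry J[1][0] = -9.5981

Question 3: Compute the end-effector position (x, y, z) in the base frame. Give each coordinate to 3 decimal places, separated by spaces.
-9.598 0.000 1.036

after link 1: o_1 = (-5.0000, 0.0000, 3.0000)
after link 2: o_2 = (-7.5981, 0.0000, 4.5000)
after link 3: o_3 = (-9.5981, 0.0000, 1.0359)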